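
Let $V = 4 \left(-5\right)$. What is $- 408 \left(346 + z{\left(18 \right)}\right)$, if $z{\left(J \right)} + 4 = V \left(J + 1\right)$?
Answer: $15504$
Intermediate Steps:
$V = -20$
$z{\left(J \right)} = -24 - 20 J$ ($z{\left(J \right)} = -4 - 20 \left(J + 1\right) = -4 - 20 \left(1 + J\right) = -4 - \left(20 + 20 J\right) = -24 - 20 J$)
$- 408 \left(346 + z{\left(18 \right)}\right) = - 408 \left(346 - 384\right) = \left(-408\right) \left(-38\right) = 15504$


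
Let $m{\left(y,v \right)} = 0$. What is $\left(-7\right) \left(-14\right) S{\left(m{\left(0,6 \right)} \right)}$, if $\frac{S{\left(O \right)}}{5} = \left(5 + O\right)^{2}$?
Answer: $12250$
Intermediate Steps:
$S{\left(O \right)} = 5 \left(5 + O\right)^{2}$
$\left(-7\right) \left(-14\right) S{\left(m{\left(0,6 \right)} \right)} = \left(-7\right) \left(-14\right) 5 \left(5 + 0\right)^{2} = 98 \cdot 5 \cdot 5^{2} = 98 \cdot 5 \cdot 25 = 98 \cdot 125 = 12250$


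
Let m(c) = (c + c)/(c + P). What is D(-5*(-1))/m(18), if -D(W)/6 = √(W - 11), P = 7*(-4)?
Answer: 5*I*√6/3 ≈ 4.0825*I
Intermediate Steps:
P = -28
m(c) = 2*c/(-28 + c) (m(c) = (c + c)/(c - 28) = (2*c)/(-28 + c) = 2*c/(-28 + c))
D(W) = -6*√(-11 + W) (D(W) = -6*√(W - 11) = -6*√(-11 + W))
D(-5*(-1))/m(18) = (-6*√(-11 - 5*(-1)))/((2*18/(-28 + 18))) = (-6*√(-11 + 5))/((2*18/(-10))) = (-6*I*√6)/((2*18*(-⅒))) = (-6*I*√6)/(-18/5) = -6*I*√6*(-5/18) = 5*I*√6/3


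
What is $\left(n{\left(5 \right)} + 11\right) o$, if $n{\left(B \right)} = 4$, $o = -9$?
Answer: $-135$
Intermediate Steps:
$\left(n{\left(5 \right)} + 11\right) o = \left(4 + 11\right) \left(-9\right) = 15 \left(-9\right) = -135$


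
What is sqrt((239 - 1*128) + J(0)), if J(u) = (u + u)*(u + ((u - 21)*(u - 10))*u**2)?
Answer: sqrt(111) ≈ 10.536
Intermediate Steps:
J(u) = 2*u*(u + u**2*(-21 + u)*(-10 + u)) (J(u) = (2*u)*(u + ((-21 + u)*(-10 + u))*u**2) = (2*u)*(u + u**2*(-21 + u)*(-10 + u)) = 2*u*(u + u**2*(-21 + u)*(-10 + u)))
sqrt((239 - 1*128) + J(0)) = sqrt((239 - 1*128) + 2*0**2*(1 + 0**3 - 31*0**2 + 210*0)) = sqrt((239 - 128) + 2*0*(1 + 0 - 31*0 + 0)) = sqrt(111 + 2*0*(1 + 0 + 0 + 0)) = sqrt(111 + 2*0*1) = sqrt(111 + 0) = sqrt(111)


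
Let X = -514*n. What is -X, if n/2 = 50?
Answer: 51400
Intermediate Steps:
n = 100 (n = 2*50 = 100)
X = -51400 (X = -514*100 = -51400)
-X = -1*(-51400) = 51400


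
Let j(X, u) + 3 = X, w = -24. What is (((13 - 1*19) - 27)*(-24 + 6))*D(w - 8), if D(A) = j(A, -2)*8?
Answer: -166320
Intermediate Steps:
j(X, u) = -3 + X
D(A) = -24 + 8*A (D(A) = (-3 + A)*8 = -24 + 8*A)
(((13 - 1*19) - 27)*(-24 + 6))*D(w - 8) = (((13 - 1*19) - 27)*(-24 + 6))*(-24 + 8*(-24 - 8)) = (((13 - 19) - 27)*(-18))*(-24 + 8*(-32)) = ((-6 - 27)*(-18))*(-24 - 256) = -33*(-18)*(-280) = 594*(-280) = -166320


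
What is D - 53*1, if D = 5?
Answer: -48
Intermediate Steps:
D - 53*1 = 5 - 53*1 = 5 - 53 = -48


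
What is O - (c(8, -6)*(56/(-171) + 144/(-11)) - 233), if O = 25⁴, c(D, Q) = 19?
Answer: 38720182/99 ≈ 3.9111e+5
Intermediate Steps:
O = 390625
O - (c(8, -6)*(56/(-171) + 144/(-11)) - 233) = 390625 - (19*(56/(-171) + 144/(-11)) - 233) = 390625 - (19*(56*(-1/171) + 144*(-1/11)) - 233) = 390625 - (19*(-56/171 - 144/11) - 233) = 390625 - (19*(-25240/1881) - 233) = 390625 - (-25240/99 - 233) = 390625 - 1*(-48307/99) = 390625 + 48307/99 = 38720182/99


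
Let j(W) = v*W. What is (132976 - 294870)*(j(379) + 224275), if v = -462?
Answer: -7961461238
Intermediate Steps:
j(W) = -462*W
(132976 - 294870)*(j(379) + 224275) = (132976 - 294870)*(-462*379 + 224275) = -161894*(-175098 + 224275) = -161894*49177 = -7961461238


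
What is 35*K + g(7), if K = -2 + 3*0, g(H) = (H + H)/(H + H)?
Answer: -69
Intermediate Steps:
g(H) = 1 (g(H) = (2*H)/((2*H)) = (2*H)*(1/(2*H)) = 1)
K = -2 (K = -2 + 0 = -2)
35*K + g(7) = 35*(-2) + 1 = -70 + 1 = -69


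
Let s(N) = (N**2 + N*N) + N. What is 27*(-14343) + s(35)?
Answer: -384776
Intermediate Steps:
s(N) = N + 2*N**2 (s(N) = (N**2 + N**2) + N = 2*N**2 + N = N + 2*N**2)
27*(-14343) + s(35) = 27*(-14343) + 35*(1 + 2*35) = -387261 + 35*(1 + 70) = -387261 + 35*71 = -387261 + 2485 = -384776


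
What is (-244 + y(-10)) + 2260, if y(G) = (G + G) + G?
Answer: 1986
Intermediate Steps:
y(G) = 3*G (y(G) = 2*G + G = 3*G)
(-244 + y(-10)) + 2260 = (-244 + 3*(-10)) + 2260 = (-244 - 30) + 2260 = -274 + 2260 = 1986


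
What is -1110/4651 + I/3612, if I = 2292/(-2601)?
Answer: -869908451/3641272551 ≈ -0.23890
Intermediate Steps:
I = -764/867 (I = 2292*(-1/2601) = -764/867 ≈ -0.88120)
-1110/4651 + I/3612 = -1110/4651 - 764/867/3612 = -1110*1/4651 - 764/867*1/3612 = -1110/4651 - 191/782901 = -869908451/3641272551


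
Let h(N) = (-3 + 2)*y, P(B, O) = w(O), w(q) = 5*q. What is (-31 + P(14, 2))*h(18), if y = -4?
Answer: -84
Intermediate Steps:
P(B, O) = 5*O
h(N) = 4 (h(N) = (-3 + 2)*(-4) = -1*(-4) = 4)
(-31 + P(14, 2))*h(18) = (-31 + 5*2)*4 = (-31 + 10)*4 = -21*4 = -84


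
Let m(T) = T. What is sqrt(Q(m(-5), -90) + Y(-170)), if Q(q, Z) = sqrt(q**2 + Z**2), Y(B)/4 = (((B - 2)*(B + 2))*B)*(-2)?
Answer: sqrt(39298560 + 25*sqrt(13)) ≈ 6268.9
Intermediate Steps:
Y(B) = -8*B*(-2 + B)*(2 + B) (Y(B) = 4*((((B - 2)*(B + 2))*B)*(-2)) = 4*((((-2 + B)*(2 + B))*B)*(-2)) = 4*((B*(-2 + B)*(2 + B))*(-2)) = 4*(-2*B*(-2 + B)*(2 + B)) = -8*B*(-2 + B)*(2 + B))
Q(q, Z) = sqrt(Z**2 + q**2)
sqrt(Q(m(-5), -90) + Y(-170)) = sqrt(sqrt((-90)**2 + (-5)**2) + 8*(-170)*(4 - 1*(-170)**2)) = sqrt(sqrt(8100 + 25) + 8*(-170)*(4 - 1*28900)) = sqrt(sqrt(8125) + 8*(-170)*(4 - 28900)) = sqrt(25*sqrt(13) + 8*(-170)*(-28896)) = sqrt(25*sqrt(13) + 39298560) = sqrt(39298560 + 25*sqrt(13))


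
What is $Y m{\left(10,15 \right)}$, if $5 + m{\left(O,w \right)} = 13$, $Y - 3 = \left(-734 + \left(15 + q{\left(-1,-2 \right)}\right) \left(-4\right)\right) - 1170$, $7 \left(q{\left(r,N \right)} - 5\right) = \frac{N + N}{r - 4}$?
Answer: $- \frac{554808}{35} \approx -15852.0$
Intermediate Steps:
$q{\left(r,N \right)} = 5 + \frac{2 N}{7 \left(-4 + r\right)}$ ($q{\left(r,N \right)} = 5 + \frac{\left(N + N\right) \frac{1}{r - 4}}{7} = 5 + \frac{2 N \frac{1}{-4 + r}}{7} = 5 + \frac{2 N}{7 \left(-4 + r\right)}$)
$Y = - \frac{69351}{35}$ ($Y = 3 - \left(1904 - \left(15 + \frac{-140 + 2 \left(-2\right) + 35 \left(-1\right)}{7 \left(-4 - 1\right)}\right) \left(-4\right)\right) = 3 - \left(1904 - \left(15 + \frac{-140 - 4 - 35}{7 \left(-5\right)}\right) \left(-4\right)\right) = 3 - \left(1904 - \left(15 + \frac{1}{7} \left(- \frac{1}{5}\right) \left(-179\right)\right) \left(-4\right)\right) = 3 - \left(1904 - \left(15 + \frac{179}{35}\right) \left(-4\right)\right) = 3 + \left(\left(-734 + \frac{704}{35} \left(-4\right)\right) - 1170\right) = 3 - \frac{69456}{35} = - \frac{69351}{35} \approx -1981.5$)
$m{\left(O,w \right)} = 8$ ($m{\left(O,w \right)} = -5 + 13 = 8$)
$Y m{\left(10,15 \right)} = \left(- \frac{69351}{35}\right) 8 = - \frac{554808}{35}$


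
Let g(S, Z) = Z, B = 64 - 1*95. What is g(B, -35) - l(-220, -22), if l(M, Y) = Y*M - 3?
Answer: -4872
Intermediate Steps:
B = -31 (B = 64 - 95 = -31)
l(M, Y) = -3 + M*Y (l(M, Y) = M*Y - 3 = -3 + M*Y)
g(B, -35) - l(-220, -22) = -35 - (-3 - 220*(-22)) = -35 - (-3 + 4840) = -35 - 1*4837 = -35 - 4837 = -4872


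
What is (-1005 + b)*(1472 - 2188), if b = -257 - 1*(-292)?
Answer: 694520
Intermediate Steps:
b = 35 (b = -257 + 292 = 35)
(-1005 + b)*(1472 - 2188) = (-1005 + 35)*(1472 - 2188) = -970*(-716) = 694520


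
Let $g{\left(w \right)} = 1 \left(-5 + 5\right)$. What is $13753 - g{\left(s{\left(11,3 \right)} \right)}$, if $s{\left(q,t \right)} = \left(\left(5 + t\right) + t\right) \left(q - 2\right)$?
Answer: $13753$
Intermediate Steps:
$s{\left(q,t \right)} = \left(-2 + q\right) \left(5 + 2 t\right)$ ($s{\left(q,t \right)} = \left(5 + 2 t\right) \left(-2 + q\right) = \left(-2 + q\right) \left(5 + 2 t\right)$)
$g{\left(w \right)} = 0$ ($g{\left(w \right)} = 1 \cdot 0 = 0$)
$13753 - g{\left(s{\left(11,3 \right)} \right)} = 13753 - 0 = 13753 + 0 = 13753$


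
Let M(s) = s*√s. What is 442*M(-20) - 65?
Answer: -65 - 17680*I*√5 ≈ -65.0 - 39534.0*I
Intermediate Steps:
M(s) = s^(3/2)
442*M(-20) - 65 = 442*(-20)^(3/2) - 65 = 442*(-40*I*√5) - 65 = -17680*I*√5 - 65 = -65 - 17680*I*√5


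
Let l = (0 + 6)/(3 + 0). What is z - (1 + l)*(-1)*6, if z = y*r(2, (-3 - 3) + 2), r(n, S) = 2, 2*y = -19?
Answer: -1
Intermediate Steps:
l = 2 (l = 6/3 = 6*(⅓) = 2)
y = -19/2 (y = (½)*(-19) = -19/2 ≈ -9.5000)
z = -19 (z = -19/2*2 = -19)
z - (1 + l)*(-1)*6 = -19 - (1 + 2)*(-1)*6 = -19 - 3*(-1)*6 = -19 - (-3)*6 = -19 - 1*(-18) = -19 + 18 = -1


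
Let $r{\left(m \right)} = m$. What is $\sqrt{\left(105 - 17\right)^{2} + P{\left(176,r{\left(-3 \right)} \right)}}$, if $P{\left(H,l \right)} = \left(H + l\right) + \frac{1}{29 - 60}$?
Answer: $\frac{41 \sqrt{4526}}{31} \approx 88.977$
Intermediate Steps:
$P{\left(H,l \right)} = - \frac{1}{31} + H + l$ ($P{\left(H,l \right)} = \left(H + l\right) + \frac{1}{29 - 60} = \left(H + l\right) + \frac{1}{-31} = \left(H + l\right) - \frac{1}{31} = - \frac{1}{31} + H + l$)
$\sqrt{\left(105 - 17\right)^{2} + P{\left(176,r{\left(-3 \right)} \right)}} = \sqrt{\left(105 - 17\right)^{2} - - \frac{5362}{31}} = \sqrt{88^{2} + \frac{5362}{31}} = \sqrt{7744 + \frac{5362}{31}} = \sqrt{\frac{245426}{31}} = \frac{41 \sqrt{4526}}{31}$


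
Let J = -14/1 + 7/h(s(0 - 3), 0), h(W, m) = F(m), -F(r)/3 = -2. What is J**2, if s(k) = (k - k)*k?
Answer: 5929/36 ≈ 164.69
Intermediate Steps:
F(r) = 6 (F(r) = -3*(-2) = 6)
s(k) = 0 (s(k) = 0*k = 0)
h(W, m) = 6
J = -77/6 (J = -14/1 + 7/6 = -14*1 + 7*(1/6) = -14 + 7/6 = -77/6 ≈ -12.833)
J**2 = (-77/6)**2 = 5929/36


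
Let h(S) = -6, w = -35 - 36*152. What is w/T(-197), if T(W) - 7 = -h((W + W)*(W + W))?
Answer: -5507/13 ≈ -423.62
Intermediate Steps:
w = -5507 (w = -35 - 5472 = -5507)
T(W) = 13 (T(W) = 7 - 1*(-6) = 7 + 6 = 13)
w/T(-197) = -5507/13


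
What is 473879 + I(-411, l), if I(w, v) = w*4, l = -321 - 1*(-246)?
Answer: 472235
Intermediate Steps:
l = -75 (l = -321 + 246 = -75)
I(w, v) = 4*w
473879 + I(-411, l) = 473879 + 4*(-411) = 473879 - 1644 = 472235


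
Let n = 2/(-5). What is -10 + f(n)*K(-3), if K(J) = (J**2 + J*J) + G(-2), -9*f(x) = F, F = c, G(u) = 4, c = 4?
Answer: -178/9 ≈ -19.778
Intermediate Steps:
F = 4
n = -2/5 (n = 2*(-1/5) = -2/5 ≈ -0.40000)
f(x) = -4/9 (f(x) = -1/9*4 = -4/9)
K(J) = 4 + 2*J**2 (K(J) = (J**2 + J*J) + 4 = (J**2 + J**2) + 4 = 2*J**2 + 4 = 4 + 2*J**2)
-10 + f(n)*K(-3) = -10 - 4*(4 + 2*(-3)**2)/9 = -10 - 4*(4 + 2*9)/9 = -10 - 4*(4 + 18)/9 = -10 - 4/9*22 = -10 - 88/9 = -178/9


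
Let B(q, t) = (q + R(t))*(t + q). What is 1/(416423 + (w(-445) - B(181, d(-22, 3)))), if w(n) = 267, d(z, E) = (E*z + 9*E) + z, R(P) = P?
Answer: 1/402290 ≈ 2.4858e-6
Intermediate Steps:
d(z, E) = z + 9*E + E*z (d(z, E) = (9*E + E*z) + z = z + 9*E + E*z)
B(q, t) = (q + t)² (B(q, t) = (q + t)*(t + q) = (q + t)*(q + t) = (q + t)²)
1/(416423 + (w(-445) - B(181, d(-22, 3)))) = 1/(416423 + (267 - (181² + (-22 + 9*3 + 3*(-22))² + 2*181*(-22 + 9*3 + 3*(-22))))) = 1/(416423 + (267 - (32761 + (-22 + 27 - 66)² + 2*181*(-22 + 27 - 66)))) = 1/(416423 + (267 - (32761 + (-61)² + 2*181*(-61)))) = 1/(416423 + (267 - (32761 + 3721 - 22082))) = 1/(416423 + (267 - 1*14400)) = 1/(416423 + (267 - 14400)) = 1/(416423 - 14133) = 1/402290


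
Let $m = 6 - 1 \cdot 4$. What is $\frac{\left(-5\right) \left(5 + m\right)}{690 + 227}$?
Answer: $- \frac{5}{131} \approx -0.038168$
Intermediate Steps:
$m = 2$ ($m = 6 - 4 = 2$)
$\frac{\left(-5\right) \left(5 + m\right)}{690 + 227} = \frac{\left(-5\right) \left(5 + 2\right)}{690 + 227} = \frac{\left(-5\right) 7}{917} = \frac{1}{917} \left(-35\right) = - \frac{5}{131}$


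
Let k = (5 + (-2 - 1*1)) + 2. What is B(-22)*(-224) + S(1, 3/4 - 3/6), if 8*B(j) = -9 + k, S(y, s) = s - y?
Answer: 557/4 ≈ 139.25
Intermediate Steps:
k = 4 (k = (5 + (-2 - 1)) + 2 = (5 - 3) + 2 = 2 + 2 = 4)
B(j) = -5/8 (B(j) = (-9 + 4)/8 = (1/8)*(-5) = -5/8)
B(-22)*(-224) + S(1, 3/4 - 3/6) = -5/8*(-224) + ((3/4 - 3/6) - 1*1) = 140 + ((3*(1/4) - 3*1/6) - 1) = 140 + ((3/4 - 1/2) - 1) = 140 + (1/4 - 1) = 140 - 3/4 = 557/4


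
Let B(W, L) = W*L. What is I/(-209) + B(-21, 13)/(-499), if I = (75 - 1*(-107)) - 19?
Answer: -24280/104291 ≈ -0.23281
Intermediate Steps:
B(W, L) = L*W
I = 163 (I = (75 + 107) - 19 = 182 - 19 = 163)
I/(-209) + B(-21, 13)/(-499) = 163/(-209) + (13*(-21))/(-499) = 163*(-1/209) - 273*(-1/499) = -163/209 + 273/499 = -24280/104291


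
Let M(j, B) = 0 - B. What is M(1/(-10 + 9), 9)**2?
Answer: 81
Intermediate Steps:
M(j, B) = -B
M(1/(-10 + 9), 9)**2 = (-1*9)**2 = (-9)**2 = 81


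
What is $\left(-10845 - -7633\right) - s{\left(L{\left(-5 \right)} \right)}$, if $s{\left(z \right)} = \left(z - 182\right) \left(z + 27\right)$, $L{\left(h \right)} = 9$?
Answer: $3016$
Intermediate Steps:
$s{\left(z \right)} = \left(-182 + z\right) \left(27 + z\right)$
$\left(-10845 - -7633\right) - s{\left(L{\left(-5 \right)} \right)} = \left(-10845 - -7633\right) - \left(-4914 + 9^{2} - 1395\right) = \left(-10845 + 7633\right) - \left(-4914 + 81 - 1395\right) = -3212 - -6228 = -3212 + 6228 = 3016$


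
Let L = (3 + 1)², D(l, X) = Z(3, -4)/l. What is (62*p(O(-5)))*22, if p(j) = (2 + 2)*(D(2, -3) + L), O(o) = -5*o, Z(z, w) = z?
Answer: 95480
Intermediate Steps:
D(l, X) = 3/l
L = 16 (L = 4² = 16)
p(j) = 70 (p(j) = (2 + 2)*(3/2 + 16) = 4*(3*(½) + 16) = 4*(3/2 + 16) = 4*(35/2) = 70)
(62*p(O(-5)))*22 = (62*70)*22 = 4340*22 = 95480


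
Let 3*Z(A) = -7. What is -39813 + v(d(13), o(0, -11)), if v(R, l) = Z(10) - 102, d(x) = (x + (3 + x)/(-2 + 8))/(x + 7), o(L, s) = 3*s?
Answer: -119752/3 ≈ -39917.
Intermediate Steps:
Z(A) = -7/3 (Z(A) = (⅓)*(-7) = -7/3)
d(x) = (½ + 7*x/6)/(7 + x) (d(x) = (x + (3 + x)/6)/(7 + x) = (x + (3 + x)*(⅙))/(7 + x) = (x + (½ + x/6))/(7 + x) = (½ + 7*x/6)/(7 + x))
v(R, l) = -313/3 (v(R, l) = -7/3 - 102 = -313/3)
-39813 + v(d(13), o(0, -11)) = -39813 - 313/3 = -119752/3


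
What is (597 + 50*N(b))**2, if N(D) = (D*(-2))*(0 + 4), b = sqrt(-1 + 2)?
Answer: 38809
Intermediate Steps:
b = 1 (b = sqrt(1) = 1)
N(D) = -8*D (N(D) = -2*D*4 = -8*D)
(597 + 50*N(b))**2 = (597 + 50*(-8*1))**2 = (597 + 50*(-8))**2 = (597 - 400)**2 = 197**2 = 38809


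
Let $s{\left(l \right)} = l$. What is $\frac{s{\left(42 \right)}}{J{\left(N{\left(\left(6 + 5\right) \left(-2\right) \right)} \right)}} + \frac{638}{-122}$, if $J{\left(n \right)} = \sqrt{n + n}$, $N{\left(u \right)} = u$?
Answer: $- \frac{319}{61} - \frac{21 i \sqrt{11}}{11} \approx -5.2295 - 6.3317 i$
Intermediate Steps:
$J{\left(n \right)} = \sqrt{2} \sqrt{n}$ ($J{\left(n \right)} = \sqrt{2 n} = \sqrt{2} \sqrt{n}$)
$\frac{s{\left(42 \right)}}{J{\left(N{\left(\left(6 + 5\right) \left(-2\right) \right)} \right)}} + \frac{638}{-122} = \frac{42}{\sqrt{2} \sqrt{\left(6 + 5\right) \left(-2\right)}} + \frac{638}{-122} = \frac{42}{\sqrt{2} \sqrt{11 \left(-2\right)}} + 638 \left(- \frac{1}{122}\right) = \frac{42}{\sqrt{2} \sqrt{-22}} - \frac{319}{61} = \frac{42}{\sqrt{2} i \sqrt{22}} - \frac{319}{61} = \frac{42}{2 i \sqrt{11}} - \frac{319}{61} = 42 \left(- \frac{i \sqrt{11}}{22}\right) - \frac{319}{61} = - \frac{21 i \sqrt{11}}{11} - \frac{319}{61} = - \frac{319}{61} - \frac{21 i \sqrt{11}}{11}$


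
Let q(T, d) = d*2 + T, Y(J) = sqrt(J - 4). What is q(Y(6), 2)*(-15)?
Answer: -60 - 15*sqrt(2) ≈ -81.213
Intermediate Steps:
Y(J) = sqrt(-4 + J)
q(T, d) = T + 2*d (q(T, d) = 2*d + T = T + 2*d)
q(Y(6), 2)*(-15) = (sqrt(-4 + 6) + 2*2)*(-15) = (sqrt(2) + 4)*(-15) = (4 + sqrt(2))*(-15) = -60 - 15*sqrt(2)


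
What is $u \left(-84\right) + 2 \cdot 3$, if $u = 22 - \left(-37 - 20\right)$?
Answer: $-6630$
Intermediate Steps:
$u = 79$ ($u = 22 - \left(-37 - 20\right) = 22 - -57 = 22 + 57 = 79$)
$u \left(-84\right) + 2 \cdot 3 = 79 \left(-84\right) + 2 \cdot 3 = -6636 + 6 = -6630$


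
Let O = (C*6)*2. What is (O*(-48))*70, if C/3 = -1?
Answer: 120960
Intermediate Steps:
C = -3 (C = 3*(-1) = -3)
O = -36 (O = -3*6*2 = -18*2 = -36)
(O*(-48))*70 = -36*(-48)*70 = 1728*70 = 120960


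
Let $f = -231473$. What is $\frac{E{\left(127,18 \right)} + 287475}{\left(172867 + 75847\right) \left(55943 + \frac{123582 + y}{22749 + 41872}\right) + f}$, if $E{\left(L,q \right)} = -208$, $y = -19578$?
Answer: $\frac{18563480807}{899135050896665} \approx 2.0646 \cdot 10^{-5}$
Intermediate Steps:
$\frac{E{\left(127,18 \right)} + 287475}{\left(172867 + 75847\right) \left(55943 + \frac{123582 + y}{22749 + 41872}\right) + f} = \frac{-208 + 287475}{\left(172867 + 75847\right) \left(55943 + \frac{123582 - 19578}{22749 + 41872}\right) - 231473} = \frac{287267}{248714 \left(55943 + \frac{104004}{64621}\right) - 231473} = \frac{287267}{248714 \cdot \frac{3615196607}{64621} - 231473} = \frac{287267}{\frac{899150008913398}{64621} - 231473} = \frac{287267}{\frac{899135050896665}{64621}} = 287267 \cdot \frac{64621}{899135050896665} = \frac{18563480807}{899135050896665}$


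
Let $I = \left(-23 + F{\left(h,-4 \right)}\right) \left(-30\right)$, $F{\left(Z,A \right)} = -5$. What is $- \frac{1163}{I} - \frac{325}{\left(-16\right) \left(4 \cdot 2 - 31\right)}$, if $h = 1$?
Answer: $- \frac{87623}{38640} \approx -2.2677$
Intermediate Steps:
$I = 840$ ($I = \left(-23 - 5\right) \left(-30\right) = \left(-28\right) \left(-30\right) = 840$)
$- \frac{1163}{I} - \frac{325}{\left(-16\right) \left(4 \cdot 2 - 31\right)} = - \frac{1163}{840} - \frac{325}{\left(-16\right) \left(4 \cdot 2 - 31\right)} = \left(-1163\right) \frac{1}{840} - \frac{325}{\left(-16\right) \left(8 - 31\right)} = - \frac{1163}{840} - \frac{325}{\left(-16\right) \left(-23\right)} = - \frac{1163}{840} - \frac{325}{368} = - \frac{87623}{38640}$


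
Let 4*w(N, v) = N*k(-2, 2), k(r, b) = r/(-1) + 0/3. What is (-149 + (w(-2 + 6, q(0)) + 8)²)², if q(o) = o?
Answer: 2401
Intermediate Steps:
k(r, b) = -r (k(r, b) = r*(-1) + 0*(⅓) = -r + 0 = -r)
w(N, v) = N/2 (w(N, v) = (N*(-1*(-2)))/4 = (N*2)/4 = (2*N)/4 = N/2)
(-149 + (w(-2 + 6, q(0)) + 8)²)² = (-149 + ((-2 + 6)/2 + 8)²)² = (-149 + ((½)*4 + 8)²)² = (-149 + (2 + 8)²)² = (-149 + 10²)² = (-149 + 100)² = (-49)² = 2401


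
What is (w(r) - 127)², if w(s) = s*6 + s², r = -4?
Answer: 18225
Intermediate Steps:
w(s) = s² + 6*s (w(s) = 6*s + s² = s² + 6*s)
(w(r) - 127)² = (-4*(6 - 4) - 127)² = (-4*2 - 127)² = (-8 - 127)² = (-135)² = 18225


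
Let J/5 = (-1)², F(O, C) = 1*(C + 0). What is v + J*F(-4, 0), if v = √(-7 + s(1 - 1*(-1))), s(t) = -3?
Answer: I*√10 ≈ 3.1623*I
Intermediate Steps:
F(O, C) = C (F(O, C) = 1*C = C)
J = 5 (J = 5*(-1)² = 5*1 = 5)
v = I*√10 (v = √(-7 - 3) = √(-10) = I*√10 ≈ 3.1623*I)
v + J*F(-4, 0) = I*√10 + 5*0 = I*√10 + 0 = I*√10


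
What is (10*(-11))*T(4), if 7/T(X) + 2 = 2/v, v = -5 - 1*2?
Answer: 2695/8 ≈ 336.88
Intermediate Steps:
v = -7 (v = -5 - 2 = -7)
T(X) = -49/16 (T(X) = 7/(-2 + 2/(-7)) = 7/(-2 + 2*(-⅐)) = 7/(-2 - 2/7) = 7/(-16/7) = 7*(-7/16) = -49/16)
(10*(-11))*T(4) = (10*(-11))*(-49/16) = -110*(-49/16) = 2695/8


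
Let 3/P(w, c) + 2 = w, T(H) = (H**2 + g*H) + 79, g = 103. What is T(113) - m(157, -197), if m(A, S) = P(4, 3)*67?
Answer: 48773/2 ≈ 24387.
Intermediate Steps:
T(H) = 79 + H**2 + 103*H (T(H) = (H**2 + 103*H) + 79 = 79 + H**2 + 103*H)
P(w, c) = 3/(-2 + w)
m(A, S) = 201/2 (m(A, S) = (3/(-2 + 4))*67 = (3/2)*67 = 201/2)
T(113) - m(157, -197) = (79 + 113**2 + 103*113) - 1*201/2 = (79 + 12769 + 11639) - 201/2 = 24487 - 201/2 = 48773/2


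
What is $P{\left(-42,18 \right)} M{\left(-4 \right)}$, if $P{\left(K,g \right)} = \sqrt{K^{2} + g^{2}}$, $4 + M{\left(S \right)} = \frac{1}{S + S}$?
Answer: $- \frac{99 \sqrt{58}}{4} \approx -188.49$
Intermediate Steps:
$M{\left(S \right)} = -4 + \frac{1}{2 S}$ ($M{\left(S \right)} = -4 + \frac{1}{S + S} = -4 + \frac{1}{2 S}$)
$P{\left(-42,18 \right)} M{\left(-4 \right)} = \sqrt{\left(-42\right)^{2} + 18^{2}} \left(-4 + \frac{1}{2 \left(-4\right)}\right) = \sqrt{1764 + 324} \left(-4 + \frac{1}{2} \left(- \frac{1}{4}\right)\right) = \sqrt{2088} \left(-4 - \frac{1}{8}\right) = 6 \sqrt{58} \left(- \frac{33}{8}\right) = - \frac{99 \sqrt{58}}{4}$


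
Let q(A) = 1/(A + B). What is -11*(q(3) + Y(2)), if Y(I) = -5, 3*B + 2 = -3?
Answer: 187/4 ≈ 46.750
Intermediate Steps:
B = -5/3 (B = -⅔ + (⅓)*(-3) = -⅔ - 1 = -5/3 ≈ -1.6667)
q(A) = 1/(-5/3 + A) (q(A) = 1/(A - 5/3) = 1/(-5/3 + A))
-11*(q(3) + Y(2)) = -11*(3/(-5 + 3*3) - 5) = -11*(3/(-5 + 9) - 5) = -11*(3/4 - 5) = -11*(3*(¼) - 5) = -11*(¾ - 5) = -11*(-17/4) = 187/4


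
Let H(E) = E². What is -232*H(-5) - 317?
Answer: -6117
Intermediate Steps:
-232*H(-5) - 317 = -232*(-5)² - 317 = -232*25 - 317 = -5800 - 317 = -6117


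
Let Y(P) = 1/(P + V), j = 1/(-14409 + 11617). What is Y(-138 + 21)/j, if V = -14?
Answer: 2792/131 ≈ 21.313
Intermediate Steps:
j = -1/2792 (j = 1/(-2792) = -1/2792 ≈ -0.00035817)
Y(P) = 1/(-14 + P) (Y(P) = 1/(P - 14) = 1/(-14 + P))
Y(-138 + 21)/j = 1/((-14 + (-138 + 21))*(-1/2792)) = -2792/(-14 - 117) = -2792/(-131) = -1/131*(-2792) = 2792/131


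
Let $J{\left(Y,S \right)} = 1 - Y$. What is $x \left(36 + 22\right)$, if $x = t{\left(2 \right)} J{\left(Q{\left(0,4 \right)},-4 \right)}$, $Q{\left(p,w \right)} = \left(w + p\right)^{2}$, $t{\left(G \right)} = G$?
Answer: $-1740$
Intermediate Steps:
$Q{\left(p,w \right)} = \left(p + w\right)^{2}$
$x = -30$ ($x = 2 \left(1 - \left(0 + 4\right)^{2}\right) = 2 \left(1 - 4^{2}\right) = 2 \left(1 - 16\right) = 2 \left(-15\right) = -30$)
$x \left(36 + 22\right) = - 30 \left(36 + 22\right) = \left(-30\right) 58 = -1740$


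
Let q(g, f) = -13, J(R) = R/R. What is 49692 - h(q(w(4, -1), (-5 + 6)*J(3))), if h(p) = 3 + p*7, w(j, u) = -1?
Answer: 49780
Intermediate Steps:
J(R) = 1
h(p) = 3 + 7*p
49692 - h(q(w(4, -1), (-5 + 6)*J(3))) = 49692 - (3 + 7*(-13)) = 49692 - (3 - 91) = 49692 - 1*(-88) = 49692 + 88 = 49780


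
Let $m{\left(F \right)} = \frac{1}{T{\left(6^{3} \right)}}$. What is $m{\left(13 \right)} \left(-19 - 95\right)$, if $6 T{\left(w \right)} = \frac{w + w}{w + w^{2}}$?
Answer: $-74214$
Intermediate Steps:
$T{\left(w \right)} = \frac{w}{3 \left(w + w^{2}\right)}$ ($T{\left(w \right)} = \frac{\left(w + w\right) \frac{1}{w + w^{2}}}{6} = \frac{2 w \frac{1}{w + w^{2}}}{6} = \frac{w}{3 \left(w + w^{2}\right)}$)
$m{\left(F \right)} = 651$ ($m{\left(F \right)} = \frac{1}{\frac{1}{3} \frac{1}{1 + 6^{3}}} = \frac{1}{\frac{1}{3} \frac{1}{1 + 216}} = \frac{1}{\frac{1}{3} \cdot \frac{1}{217}} = \frac{1}{\frac{1}{651}} = 651$)
$m{\left(13 \right)} \left(-19 - 95\right) = 651 \left(-19 - 95\right) = 651 \left(-114\right) = -74214$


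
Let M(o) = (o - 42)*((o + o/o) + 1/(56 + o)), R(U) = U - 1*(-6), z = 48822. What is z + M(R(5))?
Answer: 3246119/67 ≈ 48450.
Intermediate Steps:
R(U) = 6 + U (R(U) = U + 6 = 6 + U)
M(o) = (-42 + o)*(1 + o + 1/(56 + o)) (M(o) = (-42 + o)*((o + 1) + 1/(56 + o)) = (-42 + o)*((1 + o) + 1/(56 + o)) = (-42 + o)*(1 + o + 1/(56 + o)))
z + M(R(5)) = 48822 + (-2394 + (6 + 5)**3 - 2337*(6 + 5) + 15*(6 + 5)**2)/(56 + (6 + 5)) = 48822 + (-2394 + 11**3 - 2337*11 + 15*11**2)/(56 + 11) = 48822 + (-2394 + 1331 - 25707 + 15*121)/67 = 48822 + (-2394 + 1331 - 25707 + 1815)/67 = 48822 + (1/67)*(-24955) = 48822 - 24955/67 = 3246119/67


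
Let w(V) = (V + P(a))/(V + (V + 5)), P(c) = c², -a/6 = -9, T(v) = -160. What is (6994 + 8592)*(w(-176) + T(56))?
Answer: -908040360/347 ≈ -2.6168e+6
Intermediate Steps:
a = 54 (a = -6*(-9) = 54)
w(V) = (2916 + V)/(5 + 2*V) (w(V) = (V + 54²)/(V + (V + 5)) = (V + 2916)/(V + (5 + V)) = (2916 + V)/(5 + 2*V))
(6994 + 8592)*(w(-176) + T(56)) = (6994 + 8592)*((2916 - 176)/(5 + 2*(-176)) - 160) = 15586*(2740/(5 - 352) - 160) = 15586*(2740/(-347) - 160) = 15586*(-1/347*2740 - 160) = 15586*(-2740/347 - 160) = 15586*(-58260/347) = -908040360/347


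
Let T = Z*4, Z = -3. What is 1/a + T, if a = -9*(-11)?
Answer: -1187/99 ≈ -11.990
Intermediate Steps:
a = 99
T = -12 (T = -3*4 = -12)
1/a + T = 1/99 - 12 = -1187/99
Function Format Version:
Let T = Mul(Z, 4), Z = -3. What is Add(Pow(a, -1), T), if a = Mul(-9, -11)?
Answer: Rational(-1187, 99) ≈ -11.990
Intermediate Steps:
a = 99
T = -12 (T = Mul(-3, 4) = -12)
Add(Pow(a, -1), T) = Add(Pow(99, -1), -12) = Add(Rational(1, 99), -12) = Rational(-1187, 99)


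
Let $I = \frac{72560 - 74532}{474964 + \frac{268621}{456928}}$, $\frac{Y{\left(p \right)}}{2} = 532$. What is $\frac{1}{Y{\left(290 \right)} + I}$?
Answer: $\frac{217024619213}{230913293780616} \approx 0.00093985$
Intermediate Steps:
$Y{\left(p \right)} = 1064$ ($Y{\left(p \right)} = 2 \cdot 532 = 1064$)
$I = - \frac{901062016}{217024619213}$ ($I = - \frac{1972}{474964 + 268621 \cdot \frac{1}{456928}} = - \frac{1972}{474964 + \frac{268621}{456928}} = - \frac{1972}{\frac{217024619213}{456928}} = \left(-1972\right) \frac{456928}{217024619213} = - \frac{901062016}{217024619213} \approx -0.0041519$)
$\frac{1}{Y{\left(290 \right)} + I} = \frac{1}{1064 - \frac{901062016}{217024619213}} = \frac{1}{\frac{230913293780616}{217024619213}} = \frac{217024619213}{230913293780616}$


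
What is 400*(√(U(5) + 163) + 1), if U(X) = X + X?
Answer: 400 + 400*√173 ≈ 5661.2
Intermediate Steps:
U(X) = 2*X
400*(√(U(5) + 163) + 1) = 400*(√(2*5 + 163) + 1) = 400*(√(10 + 163) + 1) = 400*(√173 + 1) = 400*(1 + √173) = 400 + 400*√173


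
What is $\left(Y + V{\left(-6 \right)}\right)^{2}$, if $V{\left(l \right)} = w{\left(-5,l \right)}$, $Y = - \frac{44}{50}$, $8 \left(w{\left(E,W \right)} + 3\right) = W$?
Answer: $\frac{214369}{10000} \approx 21.437$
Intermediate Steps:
$w{\left(E,W \right)} = -3 + \frac{W}{8}$
$Y = - \frac{22}{25}$ ($Y = \left(-44\right) \frac{1}{50} = - \frac{22}{25} \approx -0.88$)
$V{\left(l \right)} = -3 + \frac{l}{8}$
$\left(Y + V{\left(-6 \right)}\right)^{2} = \left(- \frac{22}{25} + \left(-3 + \frac{1}{8} \left(-6\right)\right)\right)^{2} = \left(- \frac{22}{25} - \frac{15}{4}\right)^{2} = \left(- \frac{463}{100}\right)^{2} = \frac{214369}{10000}$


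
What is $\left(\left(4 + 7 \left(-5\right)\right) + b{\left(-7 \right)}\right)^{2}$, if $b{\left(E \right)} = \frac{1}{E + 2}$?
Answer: $\frac{24336}{25} \approx 973.44$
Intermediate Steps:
$b{\left(E \right)} = \frac{1}{2 + E}$
$\left(\left(4 + 7 \left(-5\right)\right) + b{\left(-7 \right)}\right)^{2} = \left(\left(4 + 7 \left(-5\right)\right) + \frac{1}{2 - 7}\right)^{2} = \left(\left(4 - 35\right) + \frac{1}{-5}\right)^{2} = \left(-31 - \frac{1}{5}\right)^{2} = \left(- \frac{156}{5}\right)^{2} = \frac{24336}{25}$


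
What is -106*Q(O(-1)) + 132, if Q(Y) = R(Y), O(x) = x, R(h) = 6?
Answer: -504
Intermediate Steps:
Q(Y) = 6
-106*Q(O(-1)) + 132 = -106*6 + 132 = -636 + 132 = -504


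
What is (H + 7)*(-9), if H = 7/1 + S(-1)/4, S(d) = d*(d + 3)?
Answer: -243/2 ≈ -121.50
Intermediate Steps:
S(d) = d*(3 + d)
H = 13/2 (H = 7/1 - (3 - 1)/4 = 7*1 - 1*2*(¼) = 7 - 2*¼ = 7 - ½ = 13/2 ≈ 6.5000)
(H + 7)*(-9) = (13/2 + 7)*(-9) = (27/2)*(-9) = -243/2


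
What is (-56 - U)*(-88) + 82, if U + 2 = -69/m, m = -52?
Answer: 64360/13 ≈ 4950.8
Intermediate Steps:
U = -35/52 (U = -2 - 69/(-52) = -2 - 69*(-1/52) = -2 + 69/52 = -35/52 ≈ -0.67308)
(-56 - U)*(-88) + 82 = (-56 - 1*(-35/52))*(-88) + 82 = (-56 + 35/52)*(-88) + 82 = -2877/52*(-88) + 82 = 63294/13 + 82 = 64360/13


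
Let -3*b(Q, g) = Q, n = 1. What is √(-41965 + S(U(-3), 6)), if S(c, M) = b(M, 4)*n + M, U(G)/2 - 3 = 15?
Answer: I*√41961 ≈ 204.84*I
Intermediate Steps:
b(Q, g) = -Q/3
U(G) = 36 (U(G) = 6 + 2*15 = 6 + 30 = 36)
S(c, M) = 2*M/3 (S(c, M) = -M/3*1 + M = -M/3 + M = 2*M/3)
√(-41965 + S(U(-3), 6)) = √(-41965 + (⅔)*6) = √(-41965 + 4) = √(-41961) = I*√41961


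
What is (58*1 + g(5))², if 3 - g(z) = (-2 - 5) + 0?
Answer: 4624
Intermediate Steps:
g(z) = 10 (g(z) = 3 - ((-2 - 5) + 0) = 3 - (-7 + 0) = 3 - 1*(-7) = 3 + 7 = 10)
(58*1 + g(5))² = (58*1 + 10)² = (58 + 10)² = 68² = 4624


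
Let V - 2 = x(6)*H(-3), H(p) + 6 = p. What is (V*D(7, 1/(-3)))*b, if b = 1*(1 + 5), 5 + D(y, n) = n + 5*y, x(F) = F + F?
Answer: -18868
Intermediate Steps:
H(p) = -6 + p
x(F) = 2*F
D(y, n) = -5 + n + 5*y (D(y, n) = -5 + (n + 5*y) = -5 + n + 5*y)
b = 6 (b = 1*6 = 6)
V = -106 (V = 2 + (2*6)*(-6 - 3) = 2 + 12*(-9) = 2 - 108 = -106)
(V*D(7, 1/(-3)))*b = -106*(-5 + 1/(-3) + 5*7)*6 = -106*(-5 - ⅓ + 35)*6 = -106*89/3*6 = -9434/3*6 = -18868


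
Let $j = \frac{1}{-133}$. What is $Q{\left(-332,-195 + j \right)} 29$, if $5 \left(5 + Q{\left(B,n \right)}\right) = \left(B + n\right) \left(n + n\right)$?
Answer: $\frac{105425729971}{88445} \approx 1.192 \cdot 10^{6}$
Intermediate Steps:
$j = - \frac{1}{133} \approx -0.0075188$
$Q{\left(B,n \right)} = -5 + \frac{2 n \left(B + n\right)}{5}$ ($Q{\left(B,n \right)} = -5 + \frac{\left(B + n\right) \left(n + n\right)}{5} = -5 + \frac{\left(B + n\right) 2 n}{5} = -5 + \frac{2 n \left(B + n\right)}{5}$)
$Q{\left(-332,-195 + j \right)} 29 = \left(-5 + \frac{2 \left(-195 - \frac{1}{133}\right)^{2}}{5} + \frac{2}{5} \left(-332\right) \left(-195 - \frac{1}{133}\right)\right) 29 = \left(-5 + \frac{2 \left(- \frac{25936}{133}\right)^{2}}{5} + \frac{2}{5} \left(-332\right) \left(- \frac{25936}{133}\right)\right) 29 = \left(-5 + \frac{2}{5} \cdot \frac{672676096}{17689} + \frac{17221504}{665}\right) 29 = \left(-5 + \frac{1345352192}{88445} + \frac{17221504}{665}\right) 29 = \frac{3635369999}{88445} \cdot 29 = \frac{105425729971}{88445}$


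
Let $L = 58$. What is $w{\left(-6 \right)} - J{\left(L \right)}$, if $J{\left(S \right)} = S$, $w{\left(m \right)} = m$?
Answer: $-64$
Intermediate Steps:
$w{\left(-6 \right)} - J{\left(L \right)} = -6 - 58 = -64$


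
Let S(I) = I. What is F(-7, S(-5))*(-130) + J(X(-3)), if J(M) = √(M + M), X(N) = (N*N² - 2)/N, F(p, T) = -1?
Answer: 130 + √174/3 ≈ 134.40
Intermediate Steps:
X(N) = (-2 + N³)/N (X(N) = (N³ - 2)/N = (-2 + N³)/N)
J(M) = √2*√M (J(M) = √(2*M) = √2*√M)
F(-7, S(-5))*(-130) + J(X(-3)) = -1*(-130) + √2*√((-2 + (-3)³)/(-3)) = 130 + √2*√(-(-2 - 27)/3) = 130 + √2*√(-⅓*(-29)) = 130 + √2*√(29/3) = 130 + √2*(√87/3) = 130 + √174/3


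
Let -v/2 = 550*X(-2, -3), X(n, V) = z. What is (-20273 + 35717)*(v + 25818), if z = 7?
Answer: 279814392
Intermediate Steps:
X(n, V) = 7
v = -7700 (v = -1100*7 = -2*3850 = -7700)
(-20273 + 35717)*(v + 25818) = (-20273 + 35717)*(-7700 + 25818) = 15444*18118 = 279814392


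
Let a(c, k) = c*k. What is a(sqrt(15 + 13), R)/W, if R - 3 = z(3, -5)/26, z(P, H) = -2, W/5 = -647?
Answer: -76*sqrt(7)/42055 ≈ -0.0047813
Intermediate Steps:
W = -3235 (W = 5*(-647) = -3235)
R = 38/13 (R = 3 - 2/26 = 3 - 2*1/26 = 3 - 1/13 = 38/13 ≈ 2.9231)
a(sqrt(15 + 13), R)/W = (sqrt(15 + 13)*(38/13))/(-3235) = (sqrt(28)*(38/13))*(-1/3235) = ((2*sqrt(7))*(38/13))*(-1/3235) = (76*sqrt(7)/13)*(-1/3235) = -76*sqrt(7)/42055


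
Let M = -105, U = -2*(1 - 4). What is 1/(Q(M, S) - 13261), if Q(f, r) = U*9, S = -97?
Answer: -1/13207 ≈ -7.5717e-5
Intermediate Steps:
U = 6 (U = -2*(-3) = 6)
Q(f, r) = 54 (Q(f, r) = 6*9 = 54)
1/(Q(M, S) - 13261) = 1/(54 - 13261) = 1/(-13207) = -1/13207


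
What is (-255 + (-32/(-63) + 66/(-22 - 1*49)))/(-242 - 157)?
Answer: 1142501/1784727 ≈ 0.64015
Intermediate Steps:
(-255 + (-32/(-63) + 66/(-22 - 1*49)))/(-242 - 157) = (-255 + (-32*(-1/63) + 66/(-22 - 49)))/(-399) = (-255 + (32/63 + 66/(-71)))*(-1/399) = (-255 + (32/63 + 66*(-1/71)))*(-1/399) = (-255 + (32/63 - 66/71))*(-1/399) = (-255 - 1886/4473)*(-1/399) = -1142501/4473*(-1/399) = 1142501/1784727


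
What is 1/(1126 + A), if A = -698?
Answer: 1/428 ≈ 0.0023364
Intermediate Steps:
1/(1126 + A) = 1/(1126 - 698) = 1/428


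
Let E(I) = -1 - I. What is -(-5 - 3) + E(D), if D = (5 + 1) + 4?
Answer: -3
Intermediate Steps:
D = 10 (D = 6 + 4 = 10)
-(-5 - 3) + E(D) = -(-5 - 3) + (-1 - 1*10) = -1*(-8) + (-1 - 10) = 8 - 11 = -3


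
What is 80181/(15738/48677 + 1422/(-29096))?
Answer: 18926805124092/64782359 ≈ 2.9216e+5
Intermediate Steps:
80181/(15738/48677 + 1422/(-29096)) = 80181/(15738*(1/48677) + 1422*(-1/29096)) = 80181/(15738/48677 - 711/14548) = 80181/(194347077/708152996) = 80181*(708152996/194347077) = 18926805124092/64782359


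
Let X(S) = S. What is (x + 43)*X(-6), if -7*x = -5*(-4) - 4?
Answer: -1710/7 ≈ -244.29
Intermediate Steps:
x = -16/7 (x = -(-5*(-4) - 4)/7 = -(20 - 4)/7 = -1/7*16 = -16/7 ≈ -2.2857)
(x + 43)*X(-6) = (-16/7 + 43)*(-6) = (285/7)*(-6) = -1710/7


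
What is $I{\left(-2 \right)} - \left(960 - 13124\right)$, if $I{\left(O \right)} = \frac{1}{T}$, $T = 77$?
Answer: $\frac{936629}{77} \approx 12164.0$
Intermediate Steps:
$I{\left(O \right)} = \frac{1}{77}$
$I{\left(-2 \right)} - \left(960 - 13124\right) = \frac{1}{77} - \left(960 - 13124\right) = \frac{1}{77} - -12164 = \frac{1}{77} + 12164 = \frac{936629}{77}$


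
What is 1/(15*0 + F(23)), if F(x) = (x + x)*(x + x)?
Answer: 1/2116 ≈ 0.00047259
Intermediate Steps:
F(x) = 4*x**2 (F(x) = (2*x)*(2*x) = 4*x**2)
1/(15*0 + F(23)) = 1/(15*0 + 4*23**2) = 1/(0 + 4*529) = 1/(0 + 2116) = 1/2116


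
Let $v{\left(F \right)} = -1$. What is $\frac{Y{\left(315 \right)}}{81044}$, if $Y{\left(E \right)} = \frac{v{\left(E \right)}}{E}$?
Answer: $- \frac{1}{25528860} \approx -3.9171 \cdot 10^{-8}$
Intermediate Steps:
$Y{\left(E \right)} = - \frac{1}{E}$
$\frac{Y{\left(315 \right)}}{81044} = \frac{\left(-1\right) \frac{1}{315}}{81044} = \left(-1\right) \frac{1}{315} \cdot \frac{1}{81044} = \left(- \frac{1}{315}\right) \frac{1}{81044} = - \frac{1}{25528860}$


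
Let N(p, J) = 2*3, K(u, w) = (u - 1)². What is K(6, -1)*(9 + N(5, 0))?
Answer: 375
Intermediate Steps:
K(u, w) = (-1 + u)²
N(p, J) = 6
K(6, -1)*(9 + N(5, 0)) = (-1 + 6)²*(9 + 6) = 5²*15 = 25*15 = 375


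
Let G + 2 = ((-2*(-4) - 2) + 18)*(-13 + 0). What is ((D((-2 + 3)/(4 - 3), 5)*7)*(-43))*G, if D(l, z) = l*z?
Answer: 472570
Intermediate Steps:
G = -314 (G = -2 + ((-2*(-4) - 2) + 18)*(-13 + 0) = -2 + ((8 - 2) + 18)*(-13) = -2 + (6 + 18)*(-13) = -2 + 24*(-13) = -2 - 312 = -314)
((D((-2 + 3)/(4 - 3), 5)*7)*(-43))*G = (((((-2 + 3)/(4 - 3))*5)*7)*(-43))*(-314) = ((((1/1)*5)*7)*(-43))*(-314) = ((((1*1)*5)*7)*(-43))*(-314) = (((1*5)*7)*(-43))*(-314) = ((5*7)*(-43))*(-314) = (35*(-43))*(-314) = -1505*(-314) = 472570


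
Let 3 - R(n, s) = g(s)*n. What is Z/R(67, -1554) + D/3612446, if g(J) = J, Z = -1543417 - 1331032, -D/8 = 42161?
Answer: -5209455278051/188065744983 ≈ -27.700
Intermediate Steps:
D = -337288 (D = -8*42161 = -337288)
Z = -2874449
R(n, s) = 3 - n*s (R(n, s) = 3 - s*n = 3 - n*s)
Z/R(67, -1554) + D/3612446 = -2874449/(3 - 1*67*(-1554)) - 337288/3612446 = -2874449/(3 + 104118) - 337288*1/3612446 = -2874449/104121 - 168644/1806223 = -5209455278051/188065744983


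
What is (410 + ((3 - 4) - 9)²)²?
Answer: 260100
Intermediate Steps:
(410 + ((3 - 4) - 9)²)² = (410 + (-1 - 9)²)² = (410 + (-10)²)² = (410 + 100)² = 510² = 260100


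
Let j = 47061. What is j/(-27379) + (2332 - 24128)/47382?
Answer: -1413298493/648635889 ≈ -2.1789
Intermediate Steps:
j/(-27379) + (2332 - 24128)/47382 = 47061/(-27379) + (2332 - 24128)/47382 = 47061*(-1/27379) - 21796*1/47382 = -47061/27379 - 10898/23691 = -1413298493/648635889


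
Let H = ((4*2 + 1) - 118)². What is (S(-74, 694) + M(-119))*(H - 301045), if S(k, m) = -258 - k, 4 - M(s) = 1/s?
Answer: 6193603716/119 ≈ 5.2047e+7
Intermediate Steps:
M(s) = 4 - 1/s
H = 11881 (H = ((8 + 1) - 118)² = (9 - 118)² = (-109)² = 11881)
(S(-74, 694) + M(-119))*(H - 301045) = ((-258 - 1*(-74)) + (4 - 1/(-119)))*(11881 - 301045) = ((-258 + 74) + (4 - 1*(-1/119)))*(-289164) = (-184 + (4 + 1/119))*(-289164) = (-184 + 477/119)*(-289164) = -21419/119*(-289164) = 6193603716/119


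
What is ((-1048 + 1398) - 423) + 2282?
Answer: 2209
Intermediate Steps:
((-1048 + 1398) - 423) + 2282 = (350 - 423) + 2282 = -73 + 2282 = 2209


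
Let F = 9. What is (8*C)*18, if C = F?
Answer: 1296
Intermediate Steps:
C = 9
(8*C)*18 = (8*9)*18 = 72*18 = 1296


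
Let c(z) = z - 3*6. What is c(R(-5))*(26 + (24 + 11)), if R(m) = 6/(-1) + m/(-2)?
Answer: -2623/2 ≈ -1311.5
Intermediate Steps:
R(m) = -6 - m/2 (R(m) = 6*(-1) + m*(-½) = -6 - m/2)
c(z) = -18 + z (c(z) = z - 18 = -18 + z)
c(R(-5))*(26 + (24 + 11)) = (-18 + (-6 - ½*(-5)))*(26 + (24 + 11)) = (-18 + (-6 + 5/2))*(26 + 35) = (-18 - 7/2)*61 = -43/2*61 = -2623/2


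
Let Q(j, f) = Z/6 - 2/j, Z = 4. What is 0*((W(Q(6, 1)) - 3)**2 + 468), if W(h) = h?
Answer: 0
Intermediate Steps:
Q(j, f) = 2/3 - 2/j (Q(j, f) = 4/6 - 2/j = 4*(1/6) - 2/j = 2/3 - 2/j)
0*((W(Q(6, 1)) - 3)**2 + 468) = 0*(((2/3 - 2/6) - 3)**2 + 468) = 0*(((2/3 - 2*1/6) - 3)**2 + 468) = 0*(((2/3 - 1/3) - 3)**2 + 468) = 0*((1/3 - 3)**2 + 468) = 0*((-8/3)**2 + 468) = 0*(64/9 + 468) = 0*(4276/9) = 0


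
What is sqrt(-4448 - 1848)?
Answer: 2*I*sqrt(1574) ≈ 79.347*I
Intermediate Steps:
sqrt(-4448 - 1848) = sqrt(-6296) = 2*I*sqrt(1574)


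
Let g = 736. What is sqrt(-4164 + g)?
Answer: 2*I*sqrt(857) ≈ 58.549*I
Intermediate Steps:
sqrt(-4164 + g) = sqrt(-4164 + 736) = sqrt(-3428) = 2*I*sqrt(857)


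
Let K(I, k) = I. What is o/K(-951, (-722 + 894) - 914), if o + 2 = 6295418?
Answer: -2098472/317 ≈ -6619.8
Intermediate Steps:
o = 6295416 (o = -2 + 6295418 = 6295416)
o/K(-951, (-722 + 894) - 914) = 6295416/(-951) = 6295416*(-1/951) = -2098472/317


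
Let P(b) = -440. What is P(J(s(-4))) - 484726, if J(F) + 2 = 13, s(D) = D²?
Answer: -485166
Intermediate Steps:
J(F) = 11 (J(F) = -2 + 13 = 11)
P(J(s(-4))) - 484726 = -440 - 484726 = -485166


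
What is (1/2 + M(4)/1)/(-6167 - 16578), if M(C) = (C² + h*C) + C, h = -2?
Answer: -5/9098 ≈ -0.00054957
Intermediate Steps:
M(C) = C² - C (M(C) = (C² - 2*C) + C = C² - C)
(1/2 + M(4)/1)/(-6167 - 16578) = (1/2 + (4*(-1 + 4))/1)/(-6167 - 16578) = (1*(½) + (4*3)*1)/(-22745) = -(½ + 12*1)/22745 = -(½ + 12)/22745 = -1/22745*25/2 = -5/9098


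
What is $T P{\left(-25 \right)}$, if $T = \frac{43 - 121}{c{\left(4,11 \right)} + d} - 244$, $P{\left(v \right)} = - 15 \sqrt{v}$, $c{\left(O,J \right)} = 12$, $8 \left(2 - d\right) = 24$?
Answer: $\frac{207150 i}{11} \approx 18832.0 i$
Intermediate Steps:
$d = -1$ ($d = 2 - 3 = -1$)
$T = - \frac{2762}{11}$ ($T = \frac{43 - 121}{12 - 1} - 244 = - \frac{78}{11} - 244 = - \frac{2762}{11} \approx -251.09$)
$T P{\left(-25 \right)} = - \frac{2762 \left(- 15 \sqrt{-25}\right)}{11} = - \frac{2762 \left(- 15 \cdot 5 i\right)}{11} = - \frac{2762 \left(- 75 i\right)}{11} = \frac{207150 i}{11}$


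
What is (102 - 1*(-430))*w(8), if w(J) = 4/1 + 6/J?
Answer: 2527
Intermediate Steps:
w(J) = 4 + 6/J (w(J) = 4*1 + 6/J = 4 + 6/J)
(102 - 1*(-430))*w(8) = (102 - 1*(-430))*(4 + 6/8) = (102 + 430)*(4 + 6*(1/8)) = 532*(4 + 3/4) = 532*(19/4) = 2527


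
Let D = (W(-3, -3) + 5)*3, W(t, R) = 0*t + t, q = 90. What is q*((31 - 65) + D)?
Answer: -2520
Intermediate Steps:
W(t, R) = t (W(t, R) = 0 + t = t)
D = 6 (D = (-3 + 5)*3 = 2*3 = 6)
q*((31 - 65) + D) = 90*((31 - 65) + 6) = 90*(-34 + 6) = 90*(-28) = -2520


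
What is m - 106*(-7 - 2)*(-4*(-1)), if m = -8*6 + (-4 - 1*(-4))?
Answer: 3768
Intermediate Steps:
m = -48 (m = -48 + (-4 + 4) = -48 + 0 = -48)
m - 106*(-7 - 2)*(-4*(-1)) = -48 - 106*(-7 - 2)*(-4*(-1)) = -48 - (-954)*4 = -48 - 106*(-36) = -48 + 3816 = 3768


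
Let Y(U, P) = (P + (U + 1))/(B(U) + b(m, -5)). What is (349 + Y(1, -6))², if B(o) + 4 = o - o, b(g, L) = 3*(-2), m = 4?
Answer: 3052009/25 ≈ 1.2208e+5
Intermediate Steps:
b(g, L) = -6
B(o) = -4 (B(o) = -4 + (o - o) = -4 + 0 = -4)
Y(U, P) = -⅒ - P/10 - U/10 (Y(U, P) = (P + (U + 1))/(-4 - 6) = (P + (1 + U))/(-10) = (1 + P + U)*(-⅒) = -⅒ - P/10 - U/10)
(349 + Y(1, -6))² = (349 + (-⅒ - ⅒*(-6) - ⅒*1))² = (349 + (-⅒ + ⅗ - ⅒))² = (349 + ⅖)² = (1747/5)² = 3052009/25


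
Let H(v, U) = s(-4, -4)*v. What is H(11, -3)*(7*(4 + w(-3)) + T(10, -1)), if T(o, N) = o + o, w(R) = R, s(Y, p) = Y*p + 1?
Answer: 5049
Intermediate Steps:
s(Y, p) = 1 + Y*p
T(o, N) = 2*o
H(v, U) = 17*v (H(v, U) = (1 - 4*(-4))*v = (1 + 16)*v = 17*v)
H(11, -3)*(7*(4 + w(-3)) + T(10, -1)) = (17*11)*(7*(4 - 3) + 2*10) = 187*(7*1 + 20) = 187*(7 + 20) = 187*27 = 5049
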